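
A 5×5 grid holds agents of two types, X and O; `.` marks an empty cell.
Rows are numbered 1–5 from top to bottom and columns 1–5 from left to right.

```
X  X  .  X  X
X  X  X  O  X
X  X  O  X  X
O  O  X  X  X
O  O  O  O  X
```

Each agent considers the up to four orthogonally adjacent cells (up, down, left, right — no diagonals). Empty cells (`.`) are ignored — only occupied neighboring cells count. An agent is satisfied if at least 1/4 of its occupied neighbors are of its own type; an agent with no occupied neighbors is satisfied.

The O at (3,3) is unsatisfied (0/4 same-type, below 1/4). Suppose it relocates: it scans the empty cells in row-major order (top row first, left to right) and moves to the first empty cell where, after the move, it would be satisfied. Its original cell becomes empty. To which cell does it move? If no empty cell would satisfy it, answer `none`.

Vacating (3,3). Empty cells in order:
  (1,3): 0/3 same-type → still unsatisfied.

none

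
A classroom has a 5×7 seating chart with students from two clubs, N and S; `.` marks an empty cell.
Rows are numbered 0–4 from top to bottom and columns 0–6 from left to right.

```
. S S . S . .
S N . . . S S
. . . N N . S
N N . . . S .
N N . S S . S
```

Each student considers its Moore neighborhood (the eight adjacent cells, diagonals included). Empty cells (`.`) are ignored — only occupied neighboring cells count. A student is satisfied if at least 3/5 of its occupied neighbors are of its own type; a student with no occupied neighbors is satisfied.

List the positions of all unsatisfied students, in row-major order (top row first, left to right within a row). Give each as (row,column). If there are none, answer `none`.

Row 0: (0,1)S 2/3 satisfied · (0,2)S 1/2 not · (0,4)S 1/1 satisfied
Row 1: (1,0)S 1/2 not · (1,1)N 0/3 not · (1,5)S 3/4 satisfied · (1,6)S 2/2 satisfied
Row 2: (2,3)N 1/1 satisfied · (2,4)N 1/3 not · (2,6)S 3/3 satisfied
Row 3: (3,0)N 3/3 satisfied · (3,1)N 3/3 satisfied · (3,5)S 3/4 satisfied
Row 4: (4,0)N 3/3 satisfied · (4,1)N 3/3 satisfied · (4,3)S 1/1 satisfied · (4,4)S 2/2 satisfied · (4,6)S 1/1 satisfied

(0,2), (1,0), (1,1), (2,4)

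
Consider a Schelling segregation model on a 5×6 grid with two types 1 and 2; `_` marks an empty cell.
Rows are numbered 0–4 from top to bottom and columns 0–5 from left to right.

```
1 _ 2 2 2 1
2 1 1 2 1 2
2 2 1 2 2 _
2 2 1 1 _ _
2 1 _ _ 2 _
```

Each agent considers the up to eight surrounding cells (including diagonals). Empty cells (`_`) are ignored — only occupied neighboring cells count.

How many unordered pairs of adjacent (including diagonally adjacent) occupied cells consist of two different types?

31

Scan each occupied cell's neighbors to the right and below (and the two forward diagonals) so each pair is counted once.
Row 0: 1(0,0)–2(1,0)≠ 1(0,0)–1(1,1)= 2(0,2)–2(0,3)= 2(0,2)–1(1,2)≠ 2(0,2)–2(1,3)= 2(0,2)–1(1,1)≠ 2(0,3)–2(0,4)= 2(0,3)–2(1,3)= 2(0,3)–1(1,4)≠ 2(0,3)–1(1,2)≠ 2(0,4)–1(0,5)≠ 2(0,4)–1(1,4)≠ 2(0,4)–2(1,5)= 2(0,4)–2(1,3)= 1(0,5)–2(1,5)≠ 1(0,5)–1(1,4)=  → 8/16 unlike.
Row 1: 2(1,0)–1(1,1)≠ 2(1,0)–2(2,0)= 2(1,0)–2(2,1)= 1(1,1)–1(1,2)= 1(1,1)–2(2,1)≠ 1(1,1)–1(2,2)= 1(1,1)–2(2,0)≠ 1(1,2)–2(1,3)≠ 1(1,2)–1(2,2)= 1(1,2)–2(2,3)≠ 1(1,2)–2(2,1)≠ 2(1,3)–1(1,4)≠ 2(1,3)–2(2,3)= 2(1,3)–2(2,4)= 2(1,3)–1(2,2)≠ 1(1,4)–2(1,5)≠ 1(1,4)–2(2,4)≠ 1(1,4)–2(2,3)≠ 2(1,5)–2(2,4)=  → 11/19 unlike.
Row 2: 2(2,0)–2(2,1)= 2(2,0)–2(3,0)= 2(2,0)–2(3,1)= 2(2,1)–1(2,2)≠ 2(2,1)–2(3,1)= 2(2,1)–1(3,2)≠ 2(2,1)–2(3,0)= 1(2,2)–2(2,3)≠ 1(2,2)–1(3,2)= 1(2,2)–1(3,3)= 1(2,2)–2(3,1)≠ 2(2,3)–2(2,4)= 2(2,3)–1(3,3)≠ 2(2,3)–1(3,2)≠ 2(2,4)–1(3,3)≠  → 7/15 unlike.
Row 3: 2(3,0)–2(3,1)= 2(3,0)–2(4,0)= 2(3,0)–1(4,1)≠ 2(3,1)–1(3,2)≠ 2(3,1)–1(4,1)≠ 2(3,1)–2(4,0)= 1(3,2)–1(3,3)= 1(3,2)–1(4,1)= 1(3,3)–2(4,4)≠  → 4/9 unlike.
Row 4: 2(4,0)–1(4,1)≠  → 1/1 unlike.
Total adjacent occupied pairs: 60; unlike-type pairs: 31.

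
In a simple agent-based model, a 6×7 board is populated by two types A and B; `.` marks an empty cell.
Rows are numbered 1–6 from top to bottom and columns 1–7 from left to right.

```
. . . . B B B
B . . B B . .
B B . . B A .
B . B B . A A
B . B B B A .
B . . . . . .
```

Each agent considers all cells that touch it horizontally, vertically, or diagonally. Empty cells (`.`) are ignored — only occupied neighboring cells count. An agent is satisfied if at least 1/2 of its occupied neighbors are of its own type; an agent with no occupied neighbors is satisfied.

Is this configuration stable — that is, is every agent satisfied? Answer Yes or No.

Yes

(1,5)B 3/3 satisfied
(1,6)B 3/3 satisfied
(1,7)B 1/1 satisfied
(2,1)B 2/2 satisfied
(2,4)B 3/3 satisfied
(2,5)B 4/5 satisfied
(3,1)B 3/3 satisfied
(3,2)B 4/4 satisfied
(3,5)B 3/5 satisfied
(3,6)A 2/4 satisfied
(4,1)B 3/3 satisfied
(4,3)B 4/4 satisfied
(4,4)B 5/5 satisfied
(4,6)A 3/5 satisfied
(4,7)A 3/3 satisfied
(5,1)B 2/2 satisfied
(5,3)B 3/3 satisfied
(5,4)B 4/4 satisfied
(5,5)B 2/4 satisfied
(5,6)A 2/3 satisfied
(6,1)B 1/1 satisfied
All meet the threshold, so the configuration is stable.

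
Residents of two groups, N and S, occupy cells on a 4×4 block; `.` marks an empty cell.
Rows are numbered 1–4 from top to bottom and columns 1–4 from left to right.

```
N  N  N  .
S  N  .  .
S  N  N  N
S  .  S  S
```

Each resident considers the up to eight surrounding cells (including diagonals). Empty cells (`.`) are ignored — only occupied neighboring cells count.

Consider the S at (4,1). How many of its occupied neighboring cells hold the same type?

1

Occupied neighbors of (4,1): (3,1)=S, (3,2)=N.
Same type (S): 1 of 2.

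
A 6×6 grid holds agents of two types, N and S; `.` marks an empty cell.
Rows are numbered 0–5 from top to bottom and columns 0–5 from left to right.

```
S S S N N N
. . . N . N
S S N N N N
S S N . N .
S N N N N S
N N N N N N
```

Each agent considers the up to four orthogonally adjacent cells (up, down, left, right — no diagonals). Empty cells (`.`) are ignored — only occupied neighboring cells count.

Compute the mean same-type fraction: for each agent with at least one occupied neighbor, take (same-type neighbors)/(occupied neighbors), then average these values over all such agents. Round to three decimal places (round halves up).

(0,0)S 1/1
(0,1)S 2/2
(0,2)S 1/2
(0,3)N 2/3
(0,4)N 2/2
(0,5)N 2/2
(1,3)N 2/2
(1,5)N 2/2
(2,0)S 2/2
(2,1)S 2/3
(2,2)N 2/3
(2,3)N 3/3
(2,4)N 3/3
(2,5)N 2/2
(3,0)S 3/3
(3,1)S 2/4
(3,2)N 2/3
(3,4)N 2/2
(4,0)S 1/3
(4,1)N 2/4
(4,2)N 4/4
(4,3)N 3/3
(4,4)N 3/4
(4,5)S 0/2
(5,0)N 1/2
(5,1)N 3/3
(5,2)N 3/3
(5,3)N 3/3
(5,4)N 3/3
(5,5)N 1/2
Sum over 30 agents: 1/1 + 2/2 + 1/2 + 2/3 + 2/2 + 2/2 + 2/2 + 2/2 + 2/2 + 2/3 + 2/3 + 3/3 + 3/3 + 2/2 + 3/3 + 2/4 + 2/3 + 2/2 + 1/3 + 2/4 + 4/4 + 3/3 + 3/4 + 0/2 + 1/2 + 3/3 + 3/3 + 3/3 + 3/3 + 1/2 = 97/4; mean = 97/4 ÷ 30 = 97/120 = 0.808333… → 0.808.

0.808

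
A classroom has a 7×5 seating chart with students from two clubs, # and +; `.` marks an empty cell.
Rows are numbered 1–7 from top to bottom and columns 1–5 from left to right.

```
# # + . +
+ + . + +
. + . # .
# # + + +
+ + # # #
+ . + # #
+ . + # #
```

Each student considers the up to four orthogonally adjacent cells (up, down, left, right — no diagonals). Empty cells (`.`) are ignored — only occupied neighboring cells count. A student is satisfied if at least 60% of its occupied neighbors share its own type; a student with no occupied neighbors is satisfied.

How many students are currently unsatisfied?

(1,1)# 1/2 ✗
(1,2)# 1/3 ✗
(1,3)+ 0/1 ✗
(1,5)+ 1/1 ✓
(2,1)+ 1/2 ✗
(2,2)+ 2/3 ✓
(2,4)+ 1/2 ✗
(2,5)+ 2/2 ✓
(3,2)+ 1/2 ✗
(3,4)# 0/2 ✗
(4,1)# 1/2 ✗
(4,2)# 1/4 ✗
(4,3)+ 1/3 ✗
(4,4)+ 2/4 ✗
(4,5)+ 1/2 ✗
(5,1)+ 2/3 ✓
(5,2)+ 1/3 ✗
(5,3)# 1/4 ✗
(5,4)# 3/4 ✓
(5,5)# 2/3 ✓
(6,1)+ 2/2 ✓
(6,3)+ 1/3 ✗
(6,4)# 3/4 ✓
(6,5)# 3/3 ✓
(7,1)+ 1/1 ✓
(7,3)+ 1/2 ✗
(7,4)# 2/3 ✓
(7,5)# 2/2 ✓
Unsatisfied: (1,1), (1,2), (1,3), (2,1), (2,4), (3,2), (3,4), (4,1), (4,2), (4,3), (4,4), (4,5), (5,2), (5,3), (6,3), (7,3) — 16 in total.

16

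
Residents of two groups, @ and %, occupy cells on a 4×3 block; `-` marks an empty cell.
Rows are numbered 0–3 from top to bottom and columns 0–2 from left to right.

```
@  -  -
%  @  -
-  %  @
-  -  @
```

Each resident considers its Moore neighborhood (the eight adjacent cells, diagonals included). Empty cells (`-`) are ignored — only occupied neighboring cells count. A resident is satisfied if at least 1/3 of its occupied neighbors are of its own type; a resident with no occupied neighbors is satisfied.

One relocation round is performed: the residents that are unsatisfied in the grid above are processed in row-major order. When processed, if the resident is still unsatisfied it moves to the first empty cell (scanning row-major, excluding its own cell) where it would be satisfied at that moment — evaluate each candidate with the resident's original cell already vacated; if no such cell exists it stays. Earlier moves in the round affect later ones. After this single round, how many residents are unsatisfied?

Initially unsatisfied (in order): (2,1).
  (2,1) → (0,1).
Resulting grid:
@ % -
% @ -
- - @
- - @
All satisfied now.

0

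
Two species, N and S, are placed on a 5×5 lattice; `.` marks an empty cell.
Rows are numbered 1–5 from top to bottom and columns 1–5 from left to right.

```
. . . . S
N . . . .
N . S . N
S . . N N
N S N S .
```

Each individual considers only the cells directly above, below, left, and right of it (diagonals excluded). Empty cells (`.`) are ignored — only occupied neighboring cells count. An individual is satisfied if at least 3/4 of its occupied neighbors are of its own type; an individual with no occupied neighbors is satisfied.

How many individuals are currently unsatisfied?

7

Row 1: (1,5)S 0/0 satisfied
Row 2: (2,1)N 1/1 satisfied
Row 3: (3,1)N 1/2 not · (3,3)S 0/0 satisfied · (3,5)N 1/1 satisfied
Row 4: (4,1)S 0/2 not · (4,4)N 1/2 not · (4,5)N 2/2 satisfied
Row 5: (5,1)N 0/2 not · (5,2)S 0/2 not · (5,3)N 0/2 not · (5,4)S 0/2 not
Unsatisfied: (3,1), (4,1), (4,4), (5,1), (5,2), (5,3), (5,4) — 7 in total.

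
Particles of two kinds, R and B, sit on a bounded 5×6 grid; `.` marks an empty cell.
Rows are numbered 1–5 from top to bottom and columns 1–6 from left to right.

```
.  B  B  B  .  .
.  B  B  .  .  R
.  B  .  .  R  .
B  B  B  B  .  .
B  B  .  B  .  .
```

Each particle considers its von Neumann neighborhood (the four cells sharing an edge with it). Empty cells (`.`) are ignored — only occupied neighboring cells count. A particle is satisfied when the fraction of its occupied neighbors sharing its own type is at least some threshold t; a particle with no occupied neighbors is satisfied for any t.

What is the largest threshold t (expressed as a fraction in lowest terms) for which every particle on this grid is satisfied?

(1,2)B 2/2
(1,3)B 3/3
(1,4)B 1/1
(2,2)B 3/3
(2,3)B 2/2
(2,6)R — no occupied neighbors
(3,2)B 2/2
(3,5)R — no occupied neighbors
(4,1)B 2/2
(4,2)B 4/4
(4,3)B 2/2
(4,4)B 2/2
(5,1)B 2/2
(5,2)B 2/2
(5,4)B 1/1
The smallest same-type fraction is 2/2 at (1,2), which reduces to 1/1. Any threshold above that leaves this particle unsatisfied.

1/1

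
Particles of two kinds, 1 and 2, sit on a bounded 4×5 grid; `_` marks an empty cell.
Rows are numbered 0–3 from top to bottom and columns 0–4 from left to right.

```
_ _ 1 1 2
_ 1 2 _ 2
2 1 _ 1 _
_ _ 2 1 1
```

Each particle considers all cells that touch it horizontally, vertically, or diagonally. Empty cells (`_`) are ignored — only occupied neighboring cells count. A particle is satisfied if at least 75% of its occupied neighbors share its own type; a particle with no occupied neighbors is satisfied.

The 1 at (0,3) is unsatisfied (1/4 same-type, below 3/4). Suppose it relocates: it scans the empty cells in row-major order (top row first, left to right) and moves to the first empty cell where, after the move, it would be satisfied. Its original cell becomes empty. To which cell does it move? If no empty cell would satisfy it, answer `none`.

(0,0)

Vacating (0,3). Empty cells in order:
  (0,0): 1/1 same-type → satisfied — stop here.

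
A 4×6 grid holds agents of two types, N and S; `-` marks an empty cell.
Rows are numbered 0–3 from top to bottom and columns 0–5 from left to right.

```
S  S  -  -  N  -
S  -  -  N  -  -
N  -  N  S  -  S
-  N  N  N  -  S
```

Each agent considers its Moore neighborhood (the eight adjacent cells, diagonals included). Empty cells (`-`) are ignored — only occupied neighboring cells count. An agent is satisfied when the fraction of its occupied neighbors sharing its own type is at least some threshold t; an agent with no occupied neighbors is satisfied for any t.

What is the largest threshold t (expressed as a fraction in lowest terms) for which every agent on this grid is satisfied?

(0,0)S 2/2
(0,1)S 2/2
(0,4)N 1/1
(1,0)S 2/3
(1,3)N 2/3
(2,0)N 1/2
(2,2)N 4/5
(2,3)S 0/4
(2,5)S 1/1
(3,1)N 3/3
(3,2)N 3/4
(3,3)N 2/3
(3,5)S 1/1
The smallest same-type fraction is 0/4 at (2,3), which reduces to 0/1. Any threshold above that leaves this agent unsatisfied.

0/1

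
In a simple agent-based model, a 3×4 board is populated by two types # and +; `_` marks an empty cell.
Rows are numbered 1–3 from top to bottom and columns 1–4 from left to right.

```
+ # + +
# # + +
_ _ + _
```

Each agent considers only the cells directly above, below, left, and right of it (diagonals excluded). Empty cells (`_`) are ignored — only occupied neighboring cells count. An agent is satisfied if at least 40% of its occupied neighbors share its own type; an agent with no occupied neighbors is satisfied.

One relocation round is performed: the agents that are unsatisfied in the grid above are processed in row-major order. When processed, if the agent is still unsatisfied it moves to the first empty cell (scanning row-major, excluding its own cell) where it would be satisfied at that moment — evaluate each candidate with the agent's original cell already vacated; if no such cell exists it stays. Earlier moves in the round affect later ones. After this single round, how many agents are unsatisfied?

Initially unsatisfied (in order): (1,1), (1,2).
  (1,1) → (3,2).
  (1,2): now satisfied by earlier moves; stays.
Resulting grid:
_ # + +
# # + +
_ + + _
All satisfied now.

0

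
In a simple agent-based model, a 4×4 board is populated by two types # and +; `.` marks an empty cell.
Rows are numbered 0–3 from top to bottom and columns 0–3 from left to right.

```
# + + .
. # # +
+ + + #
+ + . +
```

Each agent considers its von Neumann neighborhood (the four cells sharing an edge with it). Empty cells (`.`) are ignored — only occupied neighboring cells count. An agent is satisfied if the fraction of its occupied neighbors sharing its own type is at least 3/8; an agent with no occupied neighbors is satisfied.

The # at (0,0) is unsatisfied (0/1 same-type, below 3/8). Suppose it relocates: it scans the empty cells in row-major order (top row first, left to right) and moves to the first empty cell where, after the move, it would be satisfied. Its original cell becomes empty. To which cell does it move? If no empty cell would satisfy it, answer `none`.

Vacating (0,0). Empty cells in order:
  (0,3): 0/2 same-type → still unsatisfied.
  (1,0): 1/2 same-type → satisfied — stop here.

(1,0)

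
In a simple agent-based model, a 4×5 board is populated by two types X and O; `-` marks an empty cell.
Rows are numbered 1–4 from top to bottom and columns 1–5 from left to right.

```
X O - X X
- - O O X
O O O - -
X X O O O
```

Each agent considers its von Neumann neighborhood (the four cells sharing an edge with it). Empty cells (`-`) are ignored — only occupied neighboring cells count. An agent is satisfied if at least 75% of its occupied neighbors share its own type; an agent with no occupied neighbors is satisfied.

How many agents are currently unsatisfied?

10

Row 1: (1,1)X 0/1 not · (1,2)O 0/1 not · (1,4)X 1/2 not · (1,5)X 2/2 satisfied
Row 2: (2,3)O 2/2 satisfied · (2,4)O 1/3 not · (2,5)X 1/2 not
Row 3: (3,1)O 1/2 not · (3,2)O 2/3 not · (3,3)O 3/3 satisfied
Row 4: (4,1)X 1/2 not · (4,2)X 1/3 not · (4,3)O 2/3 not · (4,4)O 2/2 satisfied · (4,5)O 1/1 satisfied
Unsatisfied: (1,1), (1,2), (1,4), (2,4), (2,5), (3,1), (3,2), (4,1), (4,2), (4,3) — 10 in total.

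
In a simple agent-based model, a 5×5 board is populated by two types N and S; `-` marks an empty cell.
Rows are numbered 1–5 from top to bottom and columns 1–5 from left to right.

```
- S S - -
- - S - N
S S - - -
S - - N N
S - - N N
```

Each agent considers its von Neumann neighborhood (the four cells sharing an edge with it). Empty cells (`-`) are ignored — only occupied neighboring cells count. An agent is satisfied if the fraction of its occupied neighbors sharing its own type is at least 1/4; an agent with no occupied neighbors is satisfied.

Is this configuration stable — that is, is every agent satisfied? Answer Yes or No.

Yes

Row 1: (1,2)S 1/1 ✓ · (1,3)S 2/2 ✓
Row 2: (2,3)S 1/1 ✓ · (2,5)N 0/0 ✓
Row 3: (3,1)S 2/2 ✓ · (3,2)S 1/1 ✓
Row 4: (4,1)S 2/2 ✓ · (4,4)N 2/2 ✓ · (4,5)N 2/2 ✓
Row 5: (5,1)S 1/1 ✓ · (5,4)N 2/2 ✓ · (5,5)N 2/2 ✓
All meet the threshold, so the configuration is stable.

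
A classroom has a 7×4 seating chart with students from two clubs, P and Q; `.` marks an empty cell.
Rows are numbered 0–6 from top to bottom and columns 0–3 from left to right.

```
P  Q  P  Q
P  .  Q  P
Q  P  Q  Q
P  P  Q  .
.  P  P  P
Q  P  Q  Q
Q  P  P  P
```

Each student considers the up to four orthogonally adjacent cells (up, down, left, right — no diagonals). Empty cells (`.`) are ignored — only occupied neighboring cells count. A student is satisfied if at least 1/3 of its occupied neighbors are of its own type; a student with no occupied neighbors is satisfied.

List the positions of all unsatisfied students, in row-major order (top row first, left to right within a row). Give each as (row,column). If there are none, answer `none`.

Row 0: (0,0)P 1/2 ✓ · (0,1)Q 0/2 ✗ · (0,2)P 0/3 ✗ · (0,3)Q 0/2 ✗
Row 1: (1,0)P 1/2 ✓ · (1,2)Q 1/3 ✓ · (1,3)P 0/3 ✗
Row 2: (2,0)Q 0/3 ✗ · (2,1)P 1/3 ✓ · (2,2)Q 3/4 ✓ · (2,3)Q 1/2 ✓
Row 3: (3,0)P 1/2 ✓ · (3,1)P 3/4 ✓ · (3,2)Q 1/3 ✓
Row 4: (4,1)P 3/3 ✓ · (4,2)P 2/4 ✓ · (4,3)P 1/2 ✓
Row 5: (5,0)Q 1/2 ✓ · (5,1)P 2/4 ✓ · (5,2)Q 1/4 ✗ · (5,3)Q 1/3 ✓
Row 6: (6,0)Q 1/2 ✓ · (6,1)P 2/3 ✓ · (6,2)P 2/3 ✓ · (6,3)P 1/2 ✓

(0,1), (0,2), (0,3), (1,3), (2,0), (5,2)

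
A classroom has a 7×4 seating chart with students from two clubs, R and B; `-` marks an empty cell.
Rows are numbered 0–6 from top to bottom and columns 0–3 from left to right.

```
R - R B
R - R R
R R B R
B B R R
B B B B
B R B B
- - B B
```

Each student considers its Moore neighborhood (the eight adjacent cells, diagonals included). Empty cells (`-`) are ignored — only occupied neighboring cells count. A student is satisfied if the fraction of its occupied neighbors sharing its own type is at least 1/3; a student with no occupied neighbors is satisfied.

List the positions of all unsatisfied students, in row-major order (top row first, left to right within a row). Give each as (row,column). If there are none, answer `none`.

Row 0: (0,0)R 1/1 ok · (0,2)R 2/3 ok · (0,3)B 0/3 unhappy
Row 1: (1,0)R 3/3 ok · (1,2)R 4/6 ok · (1,3)R 3/5 ok
Row 2: (2,0)R 2/4 ok · (2,1)R 4/7 ok · (2,2)B 1/7 unhappy · (2,3)R 4/5 ok
Row 3: (3,0)B 3/5 ok · (3,1)B 5/8 ok · (3,2)R 3/8 ok · (3,3)R 2/5 ok
Row 4: (4,0)B 4/5 ok · (4,1)B 6/8 ok · (4,2)B 5/8 ok · (4,3)B 3/5 ok
Row 5: (5,0)B 2/3 ok · (5,1)R 0/6 unhappy · (5,2)B 6/7 ok · (5,3)B 5/5 ok
Row 6: (6,2)B 3/4 ok · (6,3)B 3/3 ok

(0,3), (2,2), (5,1)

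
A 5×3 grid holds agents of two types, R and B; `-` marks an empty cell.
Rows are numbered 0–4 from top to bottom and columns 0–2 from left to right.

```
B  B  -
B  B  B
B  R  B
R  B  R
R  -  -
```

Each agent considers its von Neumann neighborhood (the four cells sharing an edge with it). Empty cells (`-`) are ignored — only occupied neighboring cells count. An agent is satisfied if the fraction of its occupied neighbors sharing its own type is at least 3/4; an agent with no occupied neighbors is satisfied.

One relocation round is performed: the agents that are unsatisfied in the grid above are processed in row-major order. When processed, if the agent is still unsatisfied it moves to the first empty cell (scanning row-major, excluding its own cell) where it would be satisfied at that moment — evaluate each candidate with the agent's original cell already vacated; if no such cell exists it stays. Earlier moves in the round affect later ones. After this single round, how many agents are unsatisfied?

Initially unsatisfied (in order): (2,0), (2,1), (2,2), (3,0), (3,1), (3,2).
  (2,0) → (0,2).
  (2,1) → (4,2).
  (2,2) → (2,1).
  (3,0): no empty cell satisfies it; stays.
  (3,1): no empty cell satisfies it; stays.
  (3,2): no empty cell satisfies it; stays.
Resulting grid:
B B B
B B B
- B -
R B R
R - R
Unsatisfied now: (3,0), (3,1), (3,2).

3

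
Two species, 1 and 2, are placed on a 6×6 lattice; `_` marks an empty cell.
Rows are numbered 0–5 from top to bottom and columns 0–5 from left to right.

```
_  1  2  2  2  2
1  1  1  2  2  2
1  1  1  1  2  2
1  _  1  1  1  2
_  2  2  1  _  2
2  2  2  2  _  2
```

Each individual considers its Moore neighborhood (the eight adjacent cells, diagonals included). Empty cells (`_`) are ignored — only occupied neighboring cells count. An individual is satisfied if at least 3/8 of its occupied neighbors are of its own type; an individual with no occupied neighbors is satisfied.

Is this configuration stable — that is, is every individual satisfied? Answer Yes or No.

Yes

Row 0: (0,1)1 3/4 satisfied · (0,2)2 2/5 satisfied · (0,3)2 4/5 satisfied · (0,4)2 5/5 satisfied · (0,5)2 3/3 satisfied
Row 1: (1,0)1 4/4 satisfied · (1,1)1 6/7 satisfied · (1,2)1 5/8 satisfied · (1,3)2 5/8 satisfied · (1,4)2 7/8 satisfied · (1,5)2 5/5 satisfied
Row 2: (2,0)1 4/4 satisfied · (2,1)1 7/7 satisfied · (2,2)1 6/7 satisfied · (2,3)1 5/8 satisfied · (2,4)2 5/8 satisfied · (2,5)2 4/5 satisfied
Row 3: (3,0)1 2/3 satisfied · (3,2)1 5/7 satisfied · (3,3)1 5/7 satisfied · (3,4)1 3/7 satisfied · (3,5)2 3/4 satisfied
Row 4: (4,1)2 4/6 satisfied · (4,2)2 4/7 satisfied · (4,3)1 3/6 satisfied · (4,5)2 2/3 satisfied
Row 5: (5,0)2 2/2 satisfied · (5,1)2 4/4 satisfied · (5,2)2 4/5 satisfied · (5,3)2 2/3 satisfied · (5,5)2 1/1 satisfied
All meet the threshold, so the configuration is stable.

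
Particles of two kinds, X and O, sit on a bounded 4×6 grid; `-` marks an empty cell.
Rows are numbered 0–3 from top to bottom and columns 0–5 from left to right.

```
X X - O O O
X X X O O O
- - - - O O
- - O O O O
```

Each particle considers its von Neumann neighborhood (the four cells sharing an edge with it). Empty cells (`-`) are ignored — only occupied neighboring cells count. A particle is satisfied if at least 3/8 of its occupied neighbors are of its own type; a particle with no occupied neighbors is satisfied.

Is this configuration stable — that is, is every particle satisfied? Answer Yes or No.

Yes

(0,0)X 2/2 ok
(0,1)X 2/2 ok
(0,3)O 2/2 ok
(0,4)O 3/3 ok
(0,5)O 2/2 ok
(1,0)X 2/2 ok
(1,1)X 3/3 ok
(1,2)X 1/2 ok
(1,3)O 2/3 ok
(1,4)O 4/4 ok
(1,5)O 3/3 ok
(2,4)O 3/3 ok
(2,5)O 3/3 ok
(3,2)O 1/1 ok
(3,3)O 2/2 ok
(3,4)O 3/3 ok
(3,5)O 2/2 ok
All meet the threshold, so the configuration is stable.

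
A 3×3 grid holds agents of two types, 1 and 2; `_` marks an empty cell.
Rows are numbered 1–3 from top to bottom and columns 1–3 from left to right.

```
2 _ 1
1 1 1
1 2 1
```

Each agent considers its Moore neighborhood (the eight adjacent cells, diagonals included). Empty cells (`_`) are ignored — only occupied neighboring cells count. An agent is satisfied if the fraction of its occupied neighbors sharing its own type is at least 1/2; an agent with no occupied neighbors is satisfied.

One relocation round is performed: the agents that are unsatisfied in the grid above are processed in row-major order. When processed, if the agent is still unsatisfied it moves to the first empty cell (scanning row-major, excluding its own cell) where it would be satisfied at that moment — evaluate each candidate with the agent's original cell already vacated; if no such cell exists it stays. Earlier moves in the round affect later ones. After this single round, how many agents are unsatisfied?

2

Initially unsatisfied (in order): (1,1), (3,2).
  (1,1): no empty cell satisfies it; stays.
  (3,2): no empty cell satisfies it; stays.
Resulting grid:
2 _ 1
1 1 1
1 2 1
Unsatisfied now: (1,1), (3,2).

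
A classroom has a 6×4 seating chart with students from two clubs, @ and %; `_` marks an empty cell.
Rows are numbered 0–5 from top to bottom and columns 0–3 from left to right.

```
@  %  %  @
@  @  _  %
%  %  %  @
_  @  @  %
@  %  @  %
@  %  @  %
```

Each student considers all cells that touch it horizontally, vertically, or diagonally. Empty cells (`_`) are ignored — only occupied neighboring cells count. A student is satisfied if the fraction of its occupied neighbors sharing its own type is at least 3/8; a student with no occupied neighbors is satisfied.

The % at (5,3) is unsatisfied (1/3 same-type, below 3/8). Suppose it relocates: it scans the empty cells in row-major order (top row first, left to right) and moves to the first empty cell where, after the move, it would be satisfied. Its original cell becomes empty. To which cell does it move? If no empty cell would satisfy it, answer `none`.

(1,2)

Vacating (5,3). Empty cells in order:
  (1,2): 5/8 same-type → satisfied — stop here.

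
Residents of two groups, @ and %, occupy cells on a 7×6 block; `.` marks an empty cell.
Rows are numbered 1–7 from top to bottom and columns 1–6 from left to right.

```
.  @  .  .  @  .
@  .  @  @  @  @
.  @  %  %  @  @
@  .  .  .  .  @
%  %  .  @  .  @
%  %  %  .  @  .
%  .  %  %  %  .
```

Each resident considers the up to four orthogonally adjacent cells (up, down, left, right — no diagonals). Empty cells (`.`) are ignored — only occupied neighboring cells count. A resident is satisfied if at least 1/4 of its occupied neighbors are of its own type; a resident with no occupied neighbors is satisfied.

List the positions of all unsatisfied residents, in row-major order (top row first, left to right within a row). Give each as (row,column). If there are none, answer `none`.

(3,2), (4,1), (6,5)

Row 1: (1,2)@ 0/0 ✓ · (1,5)@ 1/1 ✓
Row 2: (2,1)@ 0/0 ✓ · (2,3)@ 1/2 ✓ · (2,4)@ 2/3 ✓ · (2,5)@ 4/4 ✓ · (2,6)@ 2/2 ✓
Row 3: (3,2)@ 0/1 ✗ · (3,3)% 1/3 ✓ · (3,4)% 1/3 ✓ · (3,5)@ 2/3 ✓ · (3,6)@ 3/3 ✓
Row 4: (4,1)@ 0/1 ✗ · (4,6)@ 2/2 ✓
Row 5: (5,1)% 2/3 ✓ · (5,2)% 2/2 ✓ · (5,4)@ 0/0 ✓ · (5,6)@ 1/1 ✓
Row 6: (6,1)% 3/3 ✓ · (6,2)% 3/3 ✓ · (6,3)% 2/2 ✓ · (6,5)@ 0/1 ✗
Row 7: (7,1)% 1/1 ✓ · (7,3)% 2/2 ✓ · (7,4)% 2/2 ✓ · (7,5)% 1/2 ✓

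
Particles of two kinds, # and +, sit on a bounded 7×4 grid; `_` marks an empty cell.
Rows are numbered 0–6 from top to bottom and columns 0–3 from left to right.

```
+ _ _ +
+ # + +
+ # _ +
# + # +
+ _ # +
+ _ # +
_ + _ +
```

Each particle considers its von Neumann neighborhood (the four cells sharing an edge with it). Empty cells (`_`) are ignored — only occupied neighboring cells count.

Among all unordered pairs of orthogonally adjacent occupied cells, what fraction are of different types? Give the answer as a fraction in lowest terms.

Scan each occupied cell's neighbors to the right and below so each pair is counted once.
From row 0: 0 unlike of 2 pairs (running 0/2).
From row 1: 2 unlike of 6 pairs (running 2/8).
From row 2: 3 unlike of 4 pairs (running 5/12).
From row 3: 4 unlike of 6 pairs (running 9/18).
From row 4: 1 unlike of 4 pairs (running 10/22).
From row 5: 1 unlike of 2 pairs (running 11/24).
Total adjacent occupied pairs: 24; unlike-type pairs: 11.
11/24 is already in lowest terms.

11/24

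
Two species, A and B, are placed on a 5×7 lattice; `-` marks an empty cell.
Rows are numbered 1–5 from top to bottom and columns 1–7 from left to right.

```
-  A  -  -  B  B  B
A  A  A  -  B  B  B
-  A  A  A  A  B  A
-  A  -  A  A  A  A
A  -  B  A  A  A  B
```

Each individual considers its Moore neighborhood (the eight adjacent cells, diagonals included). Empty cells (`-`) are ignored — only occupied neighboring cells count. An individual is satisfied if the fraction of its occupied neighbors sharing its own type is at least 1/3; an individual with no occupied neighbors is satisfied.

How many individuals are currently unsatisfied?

(1,2)A 3/3 satisfied
(1,5)B 3/3 satisfied
(1,6)B 5/5 satisfied
(1,7)B 3/3 satisfied
(2,1)A 3/3 satisfied
(2,2)A 5/5 satisfied
(2,3)A 5/5 satisfied
(2,5)B 4/6 satisfied
(2,6)B 6/8 satisfied
(2,7)B 4/5 satisfied
(3,2)A 5/5 satisfied
(3,3)A 6/6 satisfied
(3,4)A 5/6 satisfied
(3,5)A 4/7 satisfied
(3,6)B 3/8 satisfied
(3,7)A 2/5 satisfied
(4,2)A 3/4 satisfied
(4,4)A 6/7 satisfied
(4,5)A 7/8 satisfied
(4,6)A 6/8 satisfied
(4,7)A 3/5 satisfied
(5,1)A 1/1 satisfied
(5,3)B 0/3 not
(5,4)A 3/4 satisfied
(5,5)A 5/5 satisfied
(5,6)A 4/5 satisfied
(5,7)B 0/3 not
Unsatisfied: (5,3), (5,7) — 2 in total.

2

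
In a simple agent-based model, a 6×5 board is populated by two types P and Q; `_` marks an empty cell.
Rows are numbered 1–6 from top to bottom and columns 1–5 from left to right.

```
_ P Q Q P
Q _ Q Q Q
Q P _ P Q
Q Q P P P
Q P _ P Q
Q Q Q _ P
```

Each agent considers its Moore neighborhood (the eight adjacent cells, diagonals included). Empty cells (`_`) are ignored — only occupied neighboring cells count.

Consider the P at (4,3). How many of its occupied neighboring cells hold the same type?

5

Occupied neighbors of (4,3): (3,2)=P, (3,4)=P, (4,2)=Q, (4,4)=P, (5,2)=P, (5,4)=P.
Same type (P): 5 of 6.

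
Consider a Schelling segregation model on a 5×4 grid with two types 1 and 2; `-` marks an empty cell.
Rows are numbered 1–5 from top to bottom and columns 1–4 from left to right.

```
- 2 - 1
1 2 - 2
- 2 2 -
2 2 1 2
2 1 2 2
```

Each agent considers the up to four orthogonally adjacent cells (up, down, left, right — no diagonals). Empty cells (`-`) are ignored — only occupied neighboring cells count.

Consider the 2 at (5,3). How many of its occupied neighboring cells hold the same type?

1

Occupied neighbors of (5,3): (4,3)=1, (5,2)=1, (5,4)=2.
Same type (2): 1 of 3.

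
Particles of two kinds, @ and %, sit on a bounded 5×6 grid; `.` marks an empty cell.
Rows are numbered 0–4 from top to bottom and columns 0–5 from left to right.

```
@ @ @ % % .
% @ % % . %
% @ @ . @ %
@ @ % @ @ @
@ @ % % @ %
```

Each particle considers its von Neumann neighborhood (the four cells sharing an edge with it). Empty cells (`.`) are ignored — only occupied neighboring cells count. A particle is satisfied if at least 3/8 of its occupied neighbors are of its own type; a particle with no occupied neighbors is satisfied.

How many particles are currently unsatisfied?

Row 0: (0,0)@ 1/2 ok · (0,1)@ 3/3 ok · (0,2)@ 1/3 unhappy · (0,3)% 2/3 ok · (0,4)% 1/1 ok
Row 1: (1,0)% 1/3 unhappy · (1,1)@ 2/4 ok · (1,2)% 1/4 unhappy · (1,3)% 2/2 ok · (1,5)% 1/1 ok
Row 2: (2,0)% 1/3 unhappy · (2,1)@ 3/4 ok · (2,2)@ 1/3 unhappy · (2,4)@ 1/2 ok · (2,5)% 1/3 unhappy
Row 3: (3,0)@ 2/3 ok · (3,1)@ 3/4 ok · (3,2)% 1/4 unhappy · (3,3)@ 1/3 unhappy · (3,4)@ 4/4 ok · (3,5)@ 1/3 unhappy
Row 4: (4,0)@ 2/2 ok · (4,1)@ 2/3 ok · (4,2)% 2/3 ok · (4,3)% 1/3 unhappy · (4,4)@ 1/3 unhappy · (4,5)% 0/2 unhappy
Unsatisfied: (0,2), (1,0), (1,2), (2,0), (2,2), (2,5), (3,2), (3,3), (3,5), (4,3), (4,4), (4,5) — 12 in total.

12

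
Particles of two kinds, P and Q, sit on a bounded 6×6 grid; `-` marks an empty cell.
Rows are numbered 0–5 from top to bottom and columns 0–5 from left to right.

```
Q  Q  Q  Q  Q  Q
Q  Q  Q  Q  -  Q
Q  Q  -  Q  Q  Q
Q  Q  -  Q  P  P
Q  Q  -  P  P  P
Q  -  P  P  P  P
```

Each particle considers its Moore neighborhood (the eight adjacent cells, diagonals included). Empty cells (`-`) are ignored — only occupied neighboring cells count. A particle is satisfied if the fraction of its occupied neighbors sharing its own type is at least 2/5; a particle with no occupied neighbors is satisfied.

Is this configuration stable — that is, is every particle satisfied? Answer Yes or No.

Yes

(0,0)Q 3/3 ✓
(0,1)Q 5/5 ✓
(0,2)Q 5/5 ✓
(0,3)Q 4/4 ✓
(0,4)Q 4/4 ✓
(0,5)Q 2/2 ✓
(1,0)Q 5/5 ✓
(1,1)Q 7/7 ✓
(1,2)Q 7/7 ✓
(1,3)Q 6/6 ✓
(1,5)Q 4/4 ✓
(2,0)Q 5/5 ✓
(2,1)Q 6/6 ✓
(2,3)Q 4/5 ✓
(2,4)Q 5/7 ✓
(2,5)Q 2/4 ✓
(3,0)Q 5/5 ✓
(3,1)Q 5/5 ✓
(3,3)Q 2/5 ✓
(3,4)P 4/8 ✓
(3,5)P 3/5 ✓
(4,0)Q 4/4 ✓
(4,1)Q 4/5 ✓
(4,3)P 5/6 ✓
(4,4)P 7/8 ✓
(4,5)P 5/5 ✓
(5,0)Q 2/2 ✓
(5,2)P 2/3 ✓
(5,3)P 4/4 ✓
(5,4)P 5/5 ✓
(5,5)P 3/3 ✓
All meet the threshold, so the configuration is stable.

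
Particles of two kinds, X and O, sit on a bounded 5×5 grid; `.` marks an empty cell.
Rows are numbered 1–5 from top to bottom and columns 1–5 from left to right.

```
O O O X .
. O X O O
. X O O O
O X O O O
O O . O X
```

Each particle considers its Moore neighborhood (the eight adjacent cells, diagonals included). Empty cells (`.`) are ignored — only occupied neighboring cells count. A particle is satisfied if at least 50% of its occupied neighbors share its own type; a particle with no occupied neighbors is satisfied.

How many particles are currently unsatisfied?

(1,1)O 2/2 ok
(1,2)O 3/4 ok
(1,3)O 3/5 ok
(1,4)X 1/4 unhappy
(2,2)O 4/6 ok
(2,3)X 2/8 unhappy
(2,4)O 5/7 ok
(2,5)O 3/4 ok
(3,2)X 2/6 unhappy
(3,3)O 5/8 ok
(3,4)O 7/8 ok
(3,5)O 5/5 ok
(4,1)O 2/4 ok
(4,2)X 1/6 unhappy
(4,3)O 5/7 ok
(4,4)O 6/7 ok
(4,5)O 4/5 ok
(5,1)O 2/3 ok
(5,2)O 3/4 ok
(5,4)O 3/4 ok
(5,5)X 0/3 unhappy
Unsatisfied: (1,4), (2,3), (3,2), (4,2), (5,5) — 5 in total.

5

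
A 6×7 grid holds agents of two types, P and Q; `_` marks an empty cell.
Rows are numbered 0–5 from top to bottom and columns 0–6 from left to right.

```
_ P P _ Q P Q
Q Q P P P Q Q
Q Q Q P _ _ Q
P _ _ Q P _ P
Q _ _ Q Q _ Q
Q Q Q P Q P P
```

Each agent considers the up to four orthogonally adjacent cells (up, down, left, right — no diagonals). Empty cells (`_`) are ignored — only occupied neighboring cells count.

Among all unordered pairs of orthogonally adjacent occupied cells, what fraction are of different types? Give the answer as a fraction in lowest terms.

Scan each occupied cell's neighbors to the right and below so each pair is counted once.
From row 0: 5 unlike of 8 pairs (running 5/8).
From row 1: 3 unlike of 11 pairs (running 8/19).
From row 2: 4 unlike of 6 pairs (running 12/25).
From row 3: 4 unlike of 5 pairs (running 16/30).
From row 4: 2 unlike of 5 pairs (running 18/35).
From row 5: 3 unlike of 6 pairs (running 21/41).
Total adjacent occupied pairs: 41; unlike-type pairs: 21.
21/41 is already in lowest terms.

21/41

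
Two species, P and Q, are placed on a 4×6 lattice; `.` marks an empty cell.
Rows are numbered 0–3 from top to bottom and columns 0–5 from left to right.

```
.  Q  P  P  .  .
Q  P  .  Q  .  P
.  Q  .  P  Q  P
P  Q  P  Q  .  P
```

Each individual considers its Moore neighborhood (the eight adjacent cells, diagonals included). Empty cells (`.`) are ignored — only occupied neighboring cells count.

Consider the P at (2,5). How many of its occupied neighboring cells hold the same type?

Occupied neighbors of (2,5): (1,5)=P, (2,4)=Q, (3,5)=P.
Same type (P): 2 of 3.

2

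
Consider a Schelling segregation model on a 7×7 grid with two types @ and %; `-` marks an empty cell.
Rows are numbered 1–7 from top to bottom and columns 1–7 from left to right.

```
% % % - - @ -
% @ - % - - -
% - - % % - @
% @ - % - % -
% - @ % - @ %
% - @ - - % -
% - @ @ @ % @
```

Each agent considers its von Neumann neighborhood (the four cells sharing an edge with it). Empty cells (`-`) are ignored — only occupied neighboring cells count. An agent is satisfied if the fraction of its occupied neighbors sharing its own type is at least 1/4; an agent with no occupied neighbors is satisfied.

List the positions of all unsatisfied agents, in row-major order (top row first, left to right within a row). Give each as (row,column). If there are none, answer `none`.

(2,2), (4,2), (4,6), (5,6), (5,7), (7,7)

(1,1)% 2/2 ✓
(1,2)% 2/3 ✓
(1,3)% 1/1 ✓
(1,6)@ 0/0 ✓
(2,1)% 2/3 ✓
(2,2)@ 0/2 ✗
(2,4)% 1/1 ✓
(3,1)% 2/2 ✓
(3,4)% 3/3 ✓
(3,5)% 1/1 ✓
(3,7)@ 0/0 ✓
(4,1)% 2/3 ✓
(4,2)@ 0/1 ✗
(4,4)% 2/2 ✓
(4,6)% 0/1 ✗
(5,1)% 2/2 ✓
(5,3)@ 1/2 ✓
(5,4)% 1/2 ✓
(5,6)@ 0/3 ✗
(5,7)% 0/1 ✗
(6,1)% 2/2 ✓
(6,3)@ 2/2 ✓
(6,6)% 1/2 ✓
(7,1)% 1/1 ✓
(7,3)@ 2/2 ✓
(7,4)@ 2/2 ✓
(7,5)@ 1/2 ✓
(7,6)% 1/3 ✓
(7,7)@ 0/1 ✗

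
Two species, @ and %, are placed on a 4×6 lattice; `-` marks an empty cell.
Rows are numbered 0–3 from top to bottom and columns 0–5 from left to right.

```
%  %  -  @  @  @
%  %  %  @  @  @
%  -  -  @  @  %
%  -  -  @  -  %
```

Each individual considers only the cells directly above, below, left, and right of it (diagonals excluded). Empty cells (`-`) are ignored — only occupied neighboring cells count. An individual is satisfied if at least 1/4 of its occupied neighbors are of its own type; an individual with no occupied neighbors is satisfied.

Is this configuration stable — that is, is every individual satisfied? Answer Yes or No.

Row 0: (0,0)% 2/2 ✓ · (0,1)% 2/2 ✓ · (0,3)@ 2/2 ✓ · (0,4)@ 3/3 ✓ · (0,5)@ 2/2 ✓
Row 1: (1,0)% 3/3 ✓ · (1,1)% 3/3 ✓ · (1,2)% 1/2 ✓ · (1,3)@ 3/4 ✓ · (1,4)@ 4/4 ✓ · (1,5)@ 2/3 ✓
Row 2: (2,0)% 2/2 ✓ · (2,3)@ 3/3 ✓ · (2,4)@ 2/3 ✓ · (2,5)% 1/3 ✓
Row 3: (3,0)% 1/1 ✓ · (3,3)@ 1/1 ✓ · (3,5)% 1/1 ✓
All meet the threshold, so the configuration is stable.

Yes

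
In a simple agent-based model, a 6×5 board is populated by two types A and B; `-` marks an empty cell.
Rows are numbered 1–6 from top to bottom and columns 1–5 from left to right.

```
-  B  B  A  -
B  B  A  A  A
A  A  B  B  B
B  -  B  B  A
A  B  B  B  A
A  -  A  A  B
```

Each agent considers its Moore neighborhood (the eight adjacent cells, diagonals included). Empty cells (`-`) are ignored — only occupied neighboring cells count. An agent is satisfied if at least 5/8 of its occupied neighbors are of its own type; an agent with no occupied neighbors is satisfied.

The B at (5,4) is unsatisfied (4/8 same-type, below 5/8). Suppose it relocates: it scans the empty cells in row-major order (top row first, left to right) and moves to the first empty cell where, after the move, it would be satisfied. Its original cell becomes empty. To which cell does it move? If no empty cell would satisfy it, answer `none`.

Vacating (5,4). Empty cells in order:
  (1,1): 3/3 same-type → satisfied — stop here.

(1,1)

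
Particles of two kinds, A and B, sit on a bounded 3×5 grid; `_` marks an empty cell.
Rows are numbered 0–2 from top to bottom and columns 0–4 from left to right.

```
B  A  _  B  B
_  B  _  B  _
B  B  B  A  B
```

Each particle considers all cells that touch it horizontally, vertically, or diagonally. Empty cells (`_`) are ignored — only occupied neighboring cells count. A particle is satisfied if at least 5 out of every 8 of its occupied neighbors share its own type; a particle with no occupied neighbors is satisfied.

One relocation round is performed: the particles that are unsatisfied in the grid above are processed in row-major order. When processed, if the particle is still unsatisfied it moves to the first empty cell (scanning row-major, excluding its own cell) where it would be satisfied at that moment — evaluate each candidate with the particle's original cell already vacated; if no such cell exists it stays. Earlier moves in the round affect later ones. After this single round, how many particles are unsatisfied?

2

Initially unsatisfied (in order): (0,0), (0,1), (2,3), (2,4).
  (0,0) → (0,2).
  (0,1): no empty cell satisfies it; stays.
  (2,3): no empty cell satisfies it; stays.
  (2,4) → (1,0).
Resulting grid:
_ A B B B
B B _ B _
B B B A _
Unsatisfied now: (0,1), (2,3).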